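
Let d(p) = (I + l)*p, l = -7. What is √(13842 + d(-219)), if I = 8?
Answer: √13623 ≈ 116.72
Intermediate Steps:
d(p) = p (d(p) = (8 - 7)*p = 1*p = p)
√(13842 + d(-219)) = √(13842 - 219) = √13623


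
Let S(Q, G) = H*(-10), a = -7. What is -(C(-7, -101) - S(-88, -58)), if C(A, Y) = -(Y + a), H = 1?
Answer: -118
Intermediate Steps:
C(A, Y) = 7 - Y (C(A, Y) = -(Y - 7) = -(-7 + Y) = 7 - Y)
S(Q, G) = -10 (S(Q, G) = 1*(-10) = -10)
-(C(-7, -101) - S(-88, -58)) = -((7 - 1*(-101)) - 1*(-10)) = -((7 + 101) + 10) = -(108 + 10) = -1*118 = -118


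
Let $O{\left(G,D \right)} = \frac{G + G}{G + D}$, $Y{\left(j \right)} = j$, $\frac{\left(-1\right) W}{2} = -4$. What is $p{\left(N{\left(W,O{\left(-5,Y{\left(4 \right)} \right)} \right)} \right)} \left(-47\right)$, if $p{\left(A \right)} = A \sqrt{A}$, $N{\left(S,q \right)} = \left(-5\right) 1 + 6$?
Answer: $-47$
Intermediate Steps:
$W = 8$ ($W = \left(-2\right) \left(-4\right) = 8$)
$O{\left(G,D \right)} = \frac{2 G}{D + G}$
$N{\left(S,q \right)} = 1$ ($N{\left(S,q \right)} = -5 + 6 = 1$)
$p{\left(A \right)} = A^{\frac{3}{2}}$
$p{\left(N{\left(W,O{\left(-5,Y{\left(4 \right)} \right)} \right)} \right)} \left(-47\right) = 1^{\frac{3}{2}} \left(-47\right) = 1 \left(-47\right) = -47$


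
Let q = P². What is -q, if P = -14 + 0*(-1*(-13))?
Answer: -196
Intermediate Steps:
P = -14 (P = -14 + 0*13 = -14 + 0 = -14)
q = 196 (q = (-14)² = 196)
-q = -1*196 = -196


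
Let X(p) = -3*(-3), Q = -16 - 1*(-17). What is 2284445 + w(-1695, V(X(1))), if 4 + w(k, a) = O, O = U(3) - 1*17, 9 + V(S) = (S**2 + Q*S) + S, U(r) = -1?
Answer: 2284423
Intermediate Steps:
Q = 1 (Q = -16 + 17 = 1)
X(p) = 9
V(S) = -9 + S**2 + 2*S (V(S) = -9 + ((S**2 + 1*S) + S) = -9 + ((S**2 + S) + S) = -9 + ((S + S**2) + S) = -9 + (S**2 + 2*S) = -9 + S**2 + 2*S)
O = -18 (O = -1 - 1*17 = -1 - 17 = -18)
w(k, a) = -22 (w(k, a) = -4 - 18 = -22)
2284445 + w(-1695, V(X(1))) = 2284445 - 22 = 2284423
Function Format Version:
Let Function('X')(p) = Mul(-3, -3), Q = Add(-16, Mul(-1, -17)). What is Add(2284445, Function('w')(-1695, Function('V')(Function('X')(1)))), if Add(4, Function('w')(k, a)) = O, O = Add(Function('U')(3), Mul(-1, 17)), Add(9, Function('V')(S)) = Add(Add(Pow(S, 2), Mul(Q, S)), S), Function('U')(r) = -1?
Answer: 2284423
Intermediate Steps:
Q = 1 (Q = Add(-16, 17) = 1)
Function('X')(p) = 9
Function('V')(S) = Add(-9, Pow(S, 2), Mul(2, S)) (Function('V')(S) = Add(-9, Add(Add(Pow(S, 2), Mul(1, S)), S)) = Add(-9, Add(Add(Pow(S, 2), S), S)) = Add(-9, Add(Add(S, Pow(S, 2)), S)) = Add(-9, Add(Pow(S, 2), Mul(2, S))) = Add(-9, Pow(S, 2), Mul(2, S)))
O = -18 (O = Add(-1, Mul(-1, 17)) = Add(-1, -17) = -18)
Function('w')(k, a) = -22 (Function('w')(k, a) = Add(-4, -18) = -22)
Add(2284445, Function('w')(-1695, Function('V')(Function('X')(1)))) = Add(2284445, -22) = 2284423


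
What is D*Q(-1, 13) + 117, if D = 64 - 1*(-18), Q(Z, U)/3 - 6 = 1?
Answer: 1839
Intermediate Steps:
Q(Z, U) = 21 (Q(Z, U) = 18 + 3*1 = 18 + 3 = 21)
D = 82 (D = 64 + 18 = 82)
D*Q(-1, 13) + 117 = 82*21 + 117 = 1722 + 117 = 1839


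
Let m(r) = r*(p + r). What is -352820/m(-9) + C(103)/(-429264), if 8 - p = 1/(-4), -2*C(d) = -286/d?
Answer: -630288938279/12058416 ≈ -52270.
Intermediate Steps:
C(d) = 143/d (C(d) = -(-143)/d = 143/d)
p = 33/4 (p = 8 - 1/(-4) = 8 - 1*(-¼) = 8 + ¼ = 33/4 ≈ 8.2500)
m(r) = r*(33/4 + r)
-352820/m(-9) + C(103)/(-429264) = -352820*(-4/(9*(33 + 4*(-9)))) + (143/103)/(-429264) = -352820*(-4/(9*(33 - 36))) + (143*(1/103))*(-1/429264) = -352820/((¼)*(-9)*(-3)) + (143/103)*(-1/429264) = -352820/27/4 - 13/4019472 = -352820*4/27 - 13/4019472 = -1411280/27 - 13/4019472 = -630288938279/12058416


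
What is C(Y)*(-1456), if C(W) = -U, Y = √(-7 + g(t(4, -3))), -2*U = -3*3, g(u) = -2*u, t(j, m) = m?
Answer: 6552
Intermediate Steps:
U = 9/2 (U = -(-3)*3/2 = -½*(-9) = 9/2 ≈ 4.5000)
Y = I (Y = √(-7 - 2*(-3)) = √(-7 + 6) = √(-1) = I ≈ 1.0*I)
C(W) = -9/2 (C(W) = -1*9/2 = -9/2)
C(Y)*(-1456) = -9/2*(-1456) = 6552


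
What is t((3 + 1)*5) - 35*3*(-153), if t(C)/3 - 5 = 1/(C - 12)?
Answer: 128643/8 ≈ 16080.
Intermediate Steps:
t(C) = 15 + 3/(-12 + C) (t(C) = 15 + 3/(C - 12) = 15 + 3/(-12 + C))
t((3 + 1)*5) - 35*3*(-153) = 3*(-59 + 5*((3 + 1)*5))/(-12 + (3 + 1)*5) - 35*3*(-153) = 3*(-59 + 5*(4*5))/(-12 + 4*5) - 105*(-153) = 3*(-59 + 5*20)/(-12 + 20) + 16065 = 3*(-59 + 100)/8 + 16065 = 3*(⅛)*41 + 16065 = 123/8 + 16065 = 128643/8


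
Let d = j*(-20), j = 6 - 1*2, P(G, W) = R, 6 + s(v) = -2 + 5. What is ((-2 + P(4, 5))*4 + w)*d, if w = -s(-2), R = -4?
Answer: 1680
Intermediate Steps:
s(v) = -3 (s(v) = -6 + (-2 + 5) = -6 + 3 = -3)
P(G, W) = -4
j = 4 (j = 6 - 2 = 4)
w = 3 (w = -1*(-3) = 3)
d = -80 (d = 4*(-20) = -80)
((-2 + P(4, 5))*4 + w)*d = ((-2 - 4)*4 + 3)*(-80) = (-6*4 + 3)*(-80) = (-24 + 3)*(-80) = -21*(-80) = 1680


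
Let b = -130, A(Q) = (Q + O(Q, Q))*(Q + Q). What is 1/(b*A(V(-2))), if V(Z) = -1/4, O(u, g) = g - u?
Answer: -4/65 ≈ -0.061538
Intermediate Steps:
V(Z) = -¼ (V(Z) = -1*¼ = -¼)
A(Q) = 2*Q² (A(Q) = (Q + (Q - Q))*(Q + Q) = (Q + 0)*(2*Q) = Q*(2*Q) = 2*Q²)
1/(b*A(V(-2))) = 1/(-260*(-¼)²) = 1/(-260/16) = 1/(-130*⅛) = 1/(-65/4) = -4/65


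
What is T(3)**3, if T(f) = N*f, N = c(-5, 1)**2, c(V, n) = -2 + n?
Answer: 27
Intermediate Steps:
N = 1 (N = (-2 + 1)**2 = (-1)**2 = 1)
T(f) = f (T(f) = 1*f = f)
T(3)**3 = 3**3 = 27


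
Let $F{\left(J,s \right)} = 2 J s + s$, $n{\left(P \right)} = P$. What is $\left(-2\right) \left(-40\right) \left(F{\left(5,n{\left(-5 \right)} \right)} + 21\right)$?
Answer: $-2720$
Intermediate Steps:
$F{\left(J,s \right)} = s + 2 J s$ ($F{\left(J,s \right)} = 2 J s + s = s + 2 J s$)
$\left(-2\right) \left(-40\right) \left(F{\left(5,n{\left(-5 \right)} \right)} + 21\right) = \left(-2\right) \left(-40\right) \left(- 5 \left(1 + 2 \cdot 5\right) + 21\right) = 80 \left(- 5 \left(1 + 10\right) + 21\right) = 80 \left(\left(-5\right) 11 + 21\right) = 80 \left(-55 + 21\right) = 80 \left(-34\right) = -2720$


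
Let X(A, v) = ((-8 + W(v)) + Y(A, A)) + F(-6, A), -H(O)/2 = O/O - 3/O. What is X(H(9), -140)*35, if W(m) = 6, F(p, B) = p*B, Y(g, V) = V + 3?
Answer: 805/3 ≈ 268.33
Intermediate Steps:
Y(g, V) = 3 + V
F(p, B) = B*p
H(O) = -2 + 6/O (H(O) = -2*(O/O - 3/O) = -2*(1 - 3/O) = -2 + 6/O)
X(A, v) = 1 - 5*A (X(A, v) = ((-8 + 6) + (3 + A)) + A*(-6) = (-2 + (3 + A)) - 6*A = (1 + A) - 6*A = 1 - 5*A)
X(H(9), -140)*35 = (1 - 5*(-2 + 6/9))*35 = (1 - 5*(-2 + 6*(⅑)))*35 = (1 - 5*(-2 + ⅔))*35 = (1 - 5*(-4/3))*35 = (1 + 20/3)*35 = (23/3)*35 = 805/3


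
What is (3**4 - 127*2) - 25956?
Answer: -26129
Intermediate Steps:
(3**4 - 127*2) - 25956 = (81 - 254) - 25956 = -173 - 25956 = -26129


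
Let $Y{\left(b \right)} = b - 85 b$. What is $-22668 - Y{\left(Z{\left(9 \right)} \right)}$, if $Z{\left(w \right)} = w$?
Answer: $-21912$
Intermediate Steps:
$Y{\left(b \right)} = - 84 b$
$-22668 - Y{\left(Z{\left(9 \right)} \right)} = -22668 - \left(-84\right) 9 = -22668 - -756 = -22668 + 756 = -21912$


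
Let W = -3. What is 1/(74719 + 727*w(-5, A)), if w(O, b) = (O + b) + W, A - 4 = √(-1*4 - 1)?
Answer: 71811/5159462366 - 727*I*√5/5159462366 ≈ 1.3918e-5 - 3.1508e-7*I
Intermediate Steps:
A = 4 + I*√5 (A = 4 + √(-1*4 - 1) = 4 + √(-4 - 1) = 4 + √(-5) = 4 + I*√5 ≈ 4.0 + 2.2361*I)
w(O, b) = -3 + O + b (w(O, b) = (O + b) - 3 = -3 + O + b)
1/(74719 + 727*w(-5, A)) = 1/(74719 + 727*(-3 - 5 + (4 + I*√5))) = 1/(74719 + 727*(-4 + I*√5)) = 1/(74719 + (-2908 + 727*I*√5)) = 1/(71811 + 727*I*√5)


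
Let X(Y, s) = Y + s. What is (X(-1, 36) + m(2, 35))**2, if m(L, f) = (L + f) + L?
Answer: 5476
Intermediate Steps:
m(L, f) = f + 2*L
(X(-1, 36) + m(2, 35))**2 = ((-1 + 36) + (35 + 2*2))**2 = (35 + (35 + 4))**2 = (35 + 39)**2 = 74**2 = 5476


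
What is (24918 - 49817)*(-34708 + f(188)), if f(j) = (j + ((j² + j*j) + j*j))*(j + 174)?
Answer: -956543189868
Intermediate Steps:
f(j) = (174 + j)*(j + 3*j²) (f(j) = (j + ((j² + j²) + j²))*(174 + j) = (j + (2*j² + j²))*(174 + j) = (j + 3*j²)*(174 + j) = (174 + j)*(j + 3*j²))
(24918 - 49817)*(-34708 + f(188)) = (24918 - 49817)*(-34708 + 188*(174 + 3*188² + 523*188)) = -24899*(-34708 + 188*(174 + 3*35344 + 98324)) = -24899*(-34708 + 188*(174 + 106032 + 98324)) = -24899*(-34708 + 188*204530) = -24899*(-34708 + 38451640) = -24899*38416932 = -956543189868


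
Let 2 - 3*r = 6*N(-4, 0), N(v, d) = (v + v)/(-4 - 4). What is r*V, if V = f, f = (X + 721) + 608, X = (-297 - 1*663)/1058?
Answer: -936748/529 ≈ -1770.8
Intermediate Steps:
N(v, d) = -v/4 (N(v, d) = (2*v)/(-8) = (2*v)*(-1/8) = -v/4)
X = -480/529 (X = (-297 - 663)*(1/1058) = -960*1/1058 = -480/529 ≈ -0.90737)
f = 702561/529 (f = (-480/529 + 721) + 608 = 380929/529 + 608 = 702561/529 ≈ 1328.1)
V = 702561/529 ≈ 1328.1
r = -4/3 (r = 2/3 - 2*(-1/4*(-4)) = 2/3 - 2 = -4/3 ≈ -1.3333)
r*V = -4/3*702561/529 = -936748/529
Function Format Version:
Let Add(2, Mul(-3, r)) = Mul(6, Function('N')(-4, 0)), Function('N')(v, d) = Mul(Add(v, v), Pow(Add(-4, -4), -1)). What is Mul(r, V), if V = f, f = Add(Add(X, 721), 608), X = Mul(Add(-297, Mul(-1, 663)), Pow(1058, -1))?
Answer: Rational(-936748, 529) ≈ -1770.8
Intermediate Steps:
Function('N')(v, d) = Mul(Rational(-1, 4), v) (Function('N')(v, d) = Mul(Mul(2, v), Pow(-8, -1)) = Mul(Mul(2, v), Rational(-1, 8)) = Mul(Rational(-1, 4), v))
X = Rational(-480, 529) (X = Mul(Add(-297, -663), Rational(1, 1058)) = Mul(-960, Rational(1, 1058)) = Rational(-480, 529) ≈ -0.90737)
f = Rational(702561, 529) (f = Add(Add(Rational(-480, 529), 721), 608) = Add(Rational(380929, 529), 608) = Rational(702561, 529) ≈ 1328.1)
V = Rational(702561, 529) ≈ 1328.1
r = Rational(-4, 3) (r = Add(Rational(2, 3), Mul(Rational(-1, 3), Mul(6, Mul(Rational(-1, 4), -4)))) = Add(Rational(2, 3), Mul(Rational(-1, 3), Mul(6, 1))) = Add(Rational(2, 3), Mul(Rational(-1, 3), 6)) = Add(Rational(2, 3), -2) = Rational(-4, 3) ≈ -1.3333)
Mul(r, V) = Mul(Rational(-4, 3), Rational(702561, 529)) = Rational(-936748, 529)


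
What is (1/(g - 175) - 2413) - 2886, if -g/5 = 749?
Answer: -20772081/3920 ≈ -5299.0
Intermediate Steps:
g = -3745 (g = -5*749 = -3745)
(1/(g - 175) - 2413) - 2886 = (1/(-3745 - 175) - 2413) - 2886 = (1/(-3920) - 2413) - 2886 = (-1/3920 - 2413) - 2886 = -9458961/3920 - 2886 = -20772081/3920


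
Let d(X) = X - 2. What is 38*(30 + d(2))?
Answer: 1140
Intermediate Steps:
d(X) = -2 + X
38*(30 + d(2)) = 38*(30 + (-2 + 2)) = 38*(30 + 0) = 38*30 = 1140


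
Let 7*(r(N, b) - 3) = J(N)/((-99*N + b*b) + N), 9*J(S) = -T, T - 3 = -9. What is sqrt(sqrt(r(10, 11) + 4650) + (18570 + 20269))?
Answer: sqrt(12638425030119 + 18039*sqrt(1514111853135))/18039 ≈ 197.25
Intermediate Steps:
T = -6 (T = 3 - 9 = -6)
J(S) = 2/3 (J(S) = (-1*(-6))/9 = (1/9)*6 = 2/3)
r(N, b) = 3 + 2/(21*(b**2 - 98*N)) (r(N, b) = 3 + (2/(3*((-99*N + b*b) + N)))/7 = 3 + (2/(3*((-99*N + b**2) + N)))/7 = 3 + (2/(3*((b**2 - 99*N) + N)))/7 = 3 + (2/(3*(b**2 - 98*N)))/7 = 3 + 2/(21*(b**2 - 98*N)))
sqrt(sqrt(r(10, 11) + 4650) + (18570 + 20269)) = sqrt(sqrt((-2 - 63*11**2 + 6174*10)/(21*(-1*11**2 + 98*10)) + 4650) + (18570 + 20269)) = sqrt(sqrt((-2 - 63*121 + 61740)/(21*(-1*121 + 980)) + 4650) + 38839) = sqrt(sqrt((-2 - 7623 + 61740)/(21*(-121 + 980)) + 4650) + 38839) = sqrt(sqrt((1/21)*54115/859 + 4650) + 38839) = sqrt(sqrt((1/21)*(1/859)*54115 + 4650) + 38839) = sqrt(sqrt(54115/18039 + 4650) + 38839) = sqrt(sqrt(83935465/18039) + 38839) = sqrt(sqrt(1514111853135)/18039 + 38839) = sqrt(38839 + sqrt(1514111853135)/18039)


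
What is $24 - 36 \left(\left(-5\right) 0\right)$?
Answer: $24$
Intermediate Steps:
$24 - 36 \left(\left(-5\right) 0\right) = 24 - 0 = 24 + 0 = 24$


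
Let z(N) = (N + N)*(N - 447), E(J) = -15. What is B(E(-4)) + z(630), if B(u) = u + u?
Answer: 230550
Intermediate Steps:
B(u) = 2*u
z(N) = 2*N*(-447 + N) (z(N) = (2*N)*(-447 + N) = 2*N*(-447 + N))
B(E(-4)) + z(630) = 2*(-15) + 2*630*(-447 + 630) = -30 + 2*630*183 = -30 + 230580 = 230550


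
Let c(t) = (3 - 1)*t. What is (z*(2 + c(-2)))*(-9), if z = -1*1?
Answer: -18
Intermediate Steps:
c(t) = 2*t
z = -1
(z*(2 + c(-2)))*(-9) = -(2 + 2*(-2))*(-9) = -(2 - 4)*(-9) = -1*(-2)*(-9) = 2*(-9) = -18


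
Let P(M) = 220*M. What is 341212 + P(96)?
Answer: 362332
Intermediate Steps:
341212 + P(96) = 341212 + 220*96 = 341212 + 21120 = 362332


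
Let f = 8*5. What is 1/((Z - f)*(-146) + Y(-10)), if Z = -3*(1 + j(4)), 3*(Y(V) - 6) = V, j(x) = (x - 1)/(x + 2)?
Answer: 3/19499 ≈ 0.00015385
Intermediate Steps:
j(x) = (-1 + x)/(2 + x)
Y(V) = 6 + V/3
f = 40
Z = -9/2 (Z = -3*(1 + (-1 + 4)/(2 + 4)) = -3*(1 + 3/6) = -3*(1 + (⅙)*3) = -3*(1 + ½) = -3*3/2 = -9/2 ≈ -4.5000)
1/((Z - f)*(-146) + Y(-10)) = 1/((-9/2 - 1*40)*(-146) + (6 + (⅓)*(-10))) = 1/((-9/2 - 40)*(-146) + (6 - 10/3)) = 1/(-89/2*(-146) + 8/3) = 1/(6497 + 8/3) = 1/(19499/3) = 3/19499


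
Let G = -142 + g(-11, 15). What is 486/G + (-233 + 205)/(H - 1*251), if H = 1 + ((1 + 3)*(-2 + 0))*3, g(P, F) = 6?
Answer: -32339/9316 ≈ -3.4713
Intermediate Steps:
G = -136 (G = -142 + 6 = -136)
H = -23 (H = 1 + (4*(-2))*3 = 1 - 8*3 = 1 - 24 = -23)
486/G + (-233 + 205)/(H - 1*251) = 486/(-136) + (-233 + 205)/(-23 - 1*251) = 486*(-1/136) - 28/(-23 - 251) = -243/68 - 28/(-274) = -243/68 - 28*(-1/274) = -243/68 + 14/137 = -32339/9316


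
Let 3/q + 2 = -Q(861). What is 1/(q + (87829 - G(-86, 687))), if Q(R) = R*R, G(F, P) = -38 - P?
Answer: 741323/65647116939 ≈ 1.1293e-5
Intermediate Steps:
Q(R) = R²
q = -3/741323 (q = 3/(-2 - 1*861²) = 3/(-2 - 1*741321) = 3/(-2 - 741321) = 3/(-741323) = 3*(-1/741323) = -3/741323 ≈ -4.0468e-6)
1/(q + (87829 - G(-86, 687))) = 1/(-3/741323 + (87829 - (-38 - 1*687))) = 1/(-3/741323 + (87829 - (-38 - 687))) = 1/(-3/741323 + (87829 - 1*(-725))) = 1/(-3/741323 + (87829 + 725)) = 1/(-3/741323 + 88554) = 1/(65647116939/741323) = 741323/65647116939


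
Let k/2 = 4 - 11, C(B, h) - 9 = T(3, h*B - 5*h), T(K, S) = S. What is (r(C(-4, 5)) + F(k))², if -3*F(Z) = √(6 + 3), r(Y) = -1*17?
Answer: 324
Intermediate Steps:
C(B, h) = 9 - 5*h + B*h (C(B, h) = 9 + (h*B - 5*h) = 9 + (B*h - 5*h) = 9 + (-5*h + B*h) = 9 - 5*h + B*h)
k = -14 (k = 2*(4 - 11) = 2*(-7) = -14)
r(Y) = -17
F(Z) = -1 (F(Z) = -√(6 + 3)/3 = -√9/3 = -⅓*3 = -1)
(r(C(-4, 5)) + F(k))² = (-17 - 1)² = (-18)² = 324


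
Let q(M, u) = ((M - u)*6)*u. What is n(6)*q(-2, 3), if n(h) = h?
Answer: -540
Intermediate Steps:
q(M, u) = u*(-6*u + 6*M) (q(M, u) = (-6*u + 6*M)*u = u*(-6*u + 6*M))
n(6)*q(-2, 3) = 6*(6*3*(-2 - 1*3)) = 6*(6*3*(-2 - 3)) = 6*(6*3*(-5)) = 6*(-90) = -540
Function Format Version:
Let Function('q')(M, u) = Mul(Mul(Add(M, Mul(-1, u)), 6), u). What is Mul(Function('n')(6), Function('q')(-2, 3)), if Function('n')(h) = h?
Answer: -540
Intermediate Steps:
Function('q')(M, u) = Mul(u, Add(Mul(-6, u), Mul(6, M))) (Function('q')(M, u) = Mul(Add(Mul(-6, u), Mul(6, M)), u) = Mul(u, Add(Mul(-6, u), Mul(6, M))))
Mul(Function('n')(6), Function('q')(-2, 3)) = Mul(6, Mul(6, 3, Add(-2, Mul(-1, 3)))) = Mul(6, Mul(6, 3, Add(-2, -3))) = Mul(6, Mul(6, 3, -5)) = Mul(6, -90) = -540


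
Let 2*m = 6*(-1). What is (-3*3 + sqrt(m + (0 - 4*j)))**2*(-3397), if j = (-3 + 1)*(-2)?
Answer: -210614 + 61146*I*sqrt(19) ≈ -2.1061e+5 + 2.6653e+5*I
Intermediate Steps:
j = 4 (j = -2*(-2) = 4)
m = -3 (m = (6*(-1))/2 = (1/2)*(-6) = -3)
(-3*3 + sqrt(m + (0 - 4*j)))**2*(-3397) = (-3*3 + sqrt(-3 + (0 - 4*4)))**2*(-3397) = (-9 + sqrt(-3 + (0 - 16)))**2*(-3397) = (-9 + sqrt(-3 - 16))**2*(-3397) = (-9 + sqrt(-19))**2*(-3397) = (-9 + I*sqrt(19))**2*(-3397) = -3397*(-9 + I*sqrt(19))**2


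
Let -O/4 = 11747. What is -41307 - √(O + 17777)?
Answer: -41307 - I*√29211 ≈ -41307.0 - 170.91*I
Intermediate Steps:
O = -46988 (O = -4*11747 = -46988)
-41307 - √(O + 17777) = -41307 - √(-46988 + 17777) = -41307 - √(-29211) = -41307 - I*√29211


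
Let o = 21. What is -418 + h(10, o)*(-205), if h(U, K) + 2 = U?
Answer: -2058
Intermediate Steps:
h(U, K) = -2 + U
-418 + h(10, o)*(-205) = -418 + (-2 + 10)*(-205) = -418 + 8*(-205) = -418 - 1640 = -2058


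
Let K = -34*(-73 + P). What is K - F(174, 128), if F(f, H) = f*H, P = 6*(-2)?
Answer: -19382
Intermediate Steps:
P = -12
F(f, H) = H*f
K = 2890 (K = -34*(-73 - 12) = -34*(-85) = 2890)
K - F(174, 128) = 2890 - 128*174 = 2890 - 1*22272 = 2890 - 22272 = -19382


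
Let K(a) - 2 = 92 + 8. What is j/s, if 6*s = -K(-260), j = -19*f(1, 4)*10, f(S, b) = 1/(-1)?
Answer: -190/17 ≈ -11.176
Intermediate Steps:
f(S, b) = -1
K(a) = 102 (K(a) = 2 + (92 + 8) = 2 + 100 = 102)
j = 190 (j = -19*(-1)*10 = 19*10 = 190)
s = -17 (s = (-1*102)/6 = (1/6)*(-102) = -17)
j/s = 190/(-17) = 190*(-1/17) = -190/17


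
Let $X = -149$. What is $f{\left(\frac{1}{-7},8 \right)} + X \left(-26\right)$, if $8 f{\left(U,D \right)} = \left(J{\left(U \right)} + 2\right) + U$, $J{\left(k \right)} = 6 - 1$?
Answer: $\frac{27124}{7} \approx 3874.9$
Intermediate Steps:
$J{\left(k \right)} = 5$ ($J{\left(k \right)} = 6 - 1 = 5$)
$f{\left(U,D \right)} = \frac{7}{8} + \frac{U}{8}$ ($f{\left(U,D \right)} = \frac{\left(5 + 2\right) + U}{8} = \frac{7 + U}{8} = \frac{7}{8} + \frac{U}{8}$)
$f{\left(\frac{1}{-7},8 \right)} + X \left(-26\right) = \left(\frac{7}{8} + \frac{1}{8 \left(-7\right)}\right) - -3874 = \left(\frac{7}{8} + \frac{1}{8} \left(- \frac{1}{7}\right)\right) + 3874 = \left(\frac{7}{8} - \frac{1}{56}\right) + 3874 = \frac{6}{7} + 3874 = \frac{27124}{7}$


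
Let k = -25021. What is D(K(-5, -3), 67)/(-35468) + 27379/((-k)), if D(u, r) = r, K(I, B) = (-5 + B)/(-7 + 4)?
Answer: 7400015/6774388 ≈ 1.0924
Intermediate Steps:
K(I, B) = 5/3 - B/3 (K(I, B) = (-5 + B)/(-3) = (-5 + B)*(-⅓) = 5/3 - B/3)
D(K(-5, -3), 67)/(-35468) + 27379/((-k)) = 67/(-35468) + 27379/((-1*(-25021))) = 67*(-1/35468) + 27379/25021 = -67/35468 + 27379*(1/25021) = -67/35468 + 209/191 = 7400015/6774388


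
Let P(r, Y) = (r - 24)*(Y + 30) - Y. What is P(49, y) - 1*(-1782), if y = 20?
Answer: 3012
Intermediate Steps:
P(r, Y) = -Y + (-24 + r)*(30 + Y) (P(r, Y) = (-24 + r)*(30 + Y) - Y = -Y + (-24 + r)*(30 + Y))
P(49, y) - 1*(-1782) = (-720 - 25*20 + 30*49 + 20*49) - 1*(-1782) = (-720 - 500 + 1470 + 980) + 1782 = 1230 + 1782 = 3012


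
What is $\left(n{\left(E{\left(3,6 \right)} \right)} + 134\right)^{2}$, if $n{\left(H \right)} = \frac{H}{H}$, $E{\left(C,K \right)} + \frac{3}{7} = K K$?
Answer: $18225$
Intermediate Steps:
$E{\left(C,K \right)} = - \frac{3}{7} + K^{2}$ ($E{\left(C,K \right)} = - \frac{3}{7} + K K = - \frac{3}{7} + K^{2}$)
$n{\left(H \right)} = 1$
$\left(n{\left(E{\left(3,6 \right)} \right)} + 134\right)^{2} = \left(1 + 134\right)^{2} = 135^{2} = 18225$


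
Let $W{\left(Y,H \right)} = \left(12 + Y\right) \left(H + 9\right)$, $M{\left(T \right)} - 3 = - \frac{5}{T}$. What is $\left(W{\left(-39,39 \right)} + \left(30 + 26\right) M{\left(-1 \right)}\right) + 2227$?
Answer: $1379$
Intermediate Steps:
$M{\left(T \right)} = 3 - \frac{5}{T}$
$W{\left(Y,H \right)} = \left(9 + H\right) \left(12 + Y\right)$ ($W{\left(Y,H \right)} = \left(12 + Y\right) \left(9 + H\right) = \left(9 + H\right) \left(12 + Y\right)$)
$\left(W{\left(-39,39 \right)} + \left(30 + 26\right) M{\left(-1 \right)}\right) + 2227 = \left(\left(108 + 9 \left(-39\right) + 12 \cdot 39 + 39 \left(-39\right)\right) + \left(30 + 26\right) \left(3 - \frac{5}{-1}\right)\right) + 2227 = \left(\left(108 - 351 + 468 - 1521\right) + 56 \left(3 - -5\right)\right) + 2227 = \left(-1296 + 56 \left(3 + 5\right)\right) + 2227 = \left(-1296 + 56 \cdot 8\right) + 2227 = \left(-1296 + 448\right) + 2227 = -848 + 2227 = 1379$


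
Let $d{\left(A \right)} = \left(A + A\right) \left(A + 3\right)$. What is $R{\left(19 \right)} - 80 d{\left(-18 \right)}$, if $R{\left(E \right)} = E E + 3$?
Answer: $-42836$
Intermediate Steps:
$R{\left(E \right)} = 3 + E^{2}$ ($R{\left(E \right)} = E^{2} + 3 = 3 + E^{2}$)
$d{\left(A \right)} = 2 A \left(3 + A\right)$
$R{\left(19 \right)} - 80 d{\left(-18 \right)} = \left(3 + 19^{2}\right) - 80 \cdot 2 \left(-18\right) \left(3 - 18\right) = \left(3 + 361\right) - 80 \cdot 2 \left(-18\right) \left(-15\right) = 364 - 43200 = -42836$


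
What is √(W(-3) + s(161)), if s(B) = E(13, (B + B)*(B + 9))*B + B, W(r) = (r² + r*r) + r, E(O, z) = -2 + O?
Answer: √1947 ≈ 44.125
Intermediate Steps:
W(r) = r + 2*r² (W(r) = (r² + r²) + r = 2*r² + r = r + 2*r²)
s(B) = 12*B (s(B) = (-2 + 13)*B + B = 11*B + B = 12*B)
√(W(-3) + s(161)) = √(-3*(1 + 2*(-3)) + 12*161) = √(-3*(1 - 6) + 1932) = √(-3*(-5) + 1932) = √(15 + 1932) = √1947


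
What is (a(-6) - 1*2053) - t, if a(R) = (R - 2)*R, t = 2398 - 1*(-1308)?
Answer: -5711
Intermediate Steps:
t = 3706 (t = 2398 + 1308 = 3706)
a(R) = R*(-2 + R) (a(R) = (-2 + R)*R = R*(-2 + R))
(a(-6) - 1*2053) - t = (-6*(-2 - 6) - 1*2053) - 1*3706 = (-6*(-8) - 2053) - 3706 = (48 - 2053) - 3706 = -2005 - 3706 = -5711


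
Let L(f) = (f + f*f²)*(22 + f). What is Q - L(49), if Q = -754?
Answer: -8357312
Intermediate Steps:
L(f) = (22 + f)*(f + f³) (L(f) = (f + f³)*(22 + f) = (22 + f)*(f + f³))
Q - L(49) = -754 - 49*(22 + 49 + 49³ + 22*49²) = -754 - 49*(22 + 49 + 117649 + 22*2401) = -754 - 49*(22 + 49 + 117649 + 52822) = -754 - 49*170542 = -754 - 1*8356558 = -754 - 8356558 = -8357312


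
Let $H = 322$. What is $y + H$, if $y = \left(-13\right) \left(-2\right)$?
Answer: $348$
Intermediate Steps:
$y = 26$
$y + H = 26 + 322 = 348$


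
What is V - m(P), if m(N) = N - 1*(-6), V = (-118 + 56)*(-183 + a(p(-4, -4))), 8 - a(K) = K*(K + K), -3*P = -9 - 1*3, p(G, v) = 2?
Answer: 11336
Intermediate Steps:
P = 4 (P = -(-9 - 1*3)/3 = -(-9 - 3)/3 = -⅓*(-12) = 4)
a(K) = 8 - 2*K² (a(K) = 8 - K*(K + K) = 8 - K*2*K = 8 - 2*K²)
V = 11346 (V = (-118 + 56)*(-183 + (8 - 2*2²)) = -62*(-183 + (8 - 2*4)) = -62*(-183 + (8 - 8)) = -62*(-183 + 0) = -62*(-183) = 11346)
m(N) = 6 + N (m(N) = N + 6 = 6 + N)
V - m(P) = 11346 - (6 + 4) = 11346 - 1*10 = 11346 - 10 = 11336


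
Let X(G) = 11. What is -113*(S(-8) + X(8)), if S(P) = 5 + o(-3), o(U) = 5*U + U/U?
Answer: -226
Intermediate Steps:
o(U) = 1 + 5*U (o(U) = 5*U + 1 = 1 + 5*U)
S(P) = -9 (S(P) = 5 + (1 + 5*(-3)) = 5 + (1 - 15) = 5 - 14 = -9)
-113*(S(-8) + X(8)) = -113*(-9 + 11) = -113*2 = -226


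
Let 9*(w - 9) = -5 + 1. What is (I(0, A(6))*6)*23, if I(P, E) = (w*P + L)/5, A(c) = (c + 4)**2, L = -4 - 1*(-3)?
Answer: -138/5 ≈ -27.600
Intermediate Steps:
L = -1 (L = -4 + 3 = -1)
w = 77/9 (w = 9 + (-5 + 1)/9 = 9 + (1/9)*(-4) = 9 - 4/9 = 77/9 ≈ 8.5556)
A(c) = (4 + c)**2
I(P, E) = -1/5 + 77*P/45 (I(P, E) = (77*P/9 - 1)/5 = (-1 + 77*P/9)*(1/5) = -1/5 + 77*P/45)
(I(0, A(6))*6)*23 = ((-1/5 + (77/45)*0)*6)*23 = ((-1/5 + 0)*6)*23 = -1/5*6*23 = -6/5*23 = -138/5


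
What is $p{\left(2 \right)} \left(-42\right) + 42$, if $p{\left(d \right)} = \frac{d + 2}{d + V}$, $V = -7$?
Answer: $\frac{378}{5} \approx 75.6$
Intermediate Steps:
$p{\left(d \right)} = \frac{2 + d}{-7 + d}$ ($p{\left(d \right)} = \frac{d + 2}{d - 7} = \frac{2 + d}{-7 + d}$)
$p{\left(2 \right)} \left(-42\right) + 42 = \frac{2 + 2}{-7 + 2} \left(-42\right) + 42 = \frac{1}{-5} \cdot 4 \left(-42\right) + 42 = \left(- \frac{1}{5}\right) 4 \left(-42\right) + 42 = \left(- \frac{4}{5}\right) \left(-42\right) + 42 = \frac{168}{5} + 42 = \frac{378}{5}$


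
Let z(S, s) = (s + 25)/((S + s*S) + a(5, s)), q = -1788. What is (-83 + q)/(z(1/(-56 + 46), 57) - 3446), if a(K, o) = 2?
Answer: 35549/65884 ≈ 0.53957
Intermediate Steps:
z(S, s) = (25 + s)/(2 + S + S*s) (z(S, s) = (s + 25)/((S + s*S) + 2) = (25 + s)/((S + S*s) + 2) = (25 + s)/(2 + S + S*s))
(-83 + q)/(z(1/(-56 + 46), 57) - 3446) = (-83 - 1788)/((25 + 57)/(2 + 1/(-56 + 46) + 57/(-56 + 46)) - 3446) = -1871/(82/(2 + 1/(-10) + 57/(-10)) - 3446) = -1871/(82/(2 - 1/10 - 1/10*57) - 3446) = -1871/(82/(2 - 1/10 - 57/10) - 3446) = -1871/(82/(-19/5) - 3446) = -1871/(-5/19*82 - 3446) = -1871/(-410/19 - 3446) = -1871/(-65884/19) = -1871*(-19/65884) = 35549/65884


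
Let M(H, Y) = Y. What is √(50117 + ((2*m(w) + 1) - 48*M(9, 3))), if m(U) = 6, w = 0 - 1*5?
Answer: 3*√5554 ≈ 223.58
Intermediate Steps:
w = -5 (w = 0 - 5 = -5)
√(50117 + ((2*m(w) + 1) - 48*M(9, 3))) = √(50117 + ((2*6 + 1) - 48*3)) = √(50117 + ((12 + 1) - 144)) = √(50117 + (13 - 144)) = √(50117 - 131) = √49986 = 3*√5554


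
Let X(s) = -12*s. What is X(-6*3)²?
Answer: 46656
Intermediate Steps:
X(-6*3)² = (-(-72)*3)² = (-12*(-18))² = 216² = 46656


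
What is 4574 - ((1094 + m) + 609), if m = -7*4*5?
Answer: 3011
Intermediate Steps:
m = -140 (m = -28*5 = -140)
4574 - ((1094 + m) + 609) = 4574 - ((1094 - 140) + 609) = 4574 - (954 + 609) = 4574 - 1*1563 = 4574 - 1563 = 3011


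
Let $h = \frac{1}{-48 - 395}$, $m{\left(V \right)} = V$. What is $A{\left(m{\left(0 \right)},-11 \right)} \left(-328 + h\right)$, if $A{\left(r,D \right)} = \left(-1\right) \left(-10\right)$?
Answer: $- \frac{1453050}{443} \approx -3280.0$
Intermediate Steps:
$A{\left(r,D \right)} = 10$
$h = - \frac{1}{443}$ ($h = \frac{1}{-443} = - \frac{1}{443} \approx -0.0022573$)
$A{\left(m{\left(0 \right)},-11 \right)} \left(-328 + h\right) = 10 \left(-328 - \frac{1}{443}\right) = 10 \left(- \frac{145305}{443}\right) = - \frac{1453050}{443}$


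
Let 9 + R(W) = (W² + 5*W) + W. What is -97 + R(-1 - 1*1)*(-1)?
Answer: -80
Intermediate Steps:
R(W) = -9 + W² + 6*W (R(W) = -9 + ((W² + 5*W) + W) = -9 + (W² + 6*W) = -9 + W² + 6*W)
-97 + R(-1 - 1*1)*(-1) = -97 + (-9 + (-1 - 1*1)² + 6*(-1 - 1*1))*(-1) = -97 + (-9 + (-1 - 1)² + 6*(-1 - 1))*(-1) = -97 + (-9 + (-2)² + 6*(-2))*(-1) = -97 + (-9 + 4 - 12)*(-1) = -97 - 17*(-1) = -97 + 17 = -80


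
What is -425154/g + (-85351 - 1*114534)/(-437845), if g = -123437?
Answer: 42164951575/10809254653 ≈ 3.9008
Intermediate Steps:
-425154/g + (-85351 - 1*114534)/(-437845) = -425154/(-123437) + (-85351 - 1*114534)/(-437845) = -425154*(-1/123437) + (-85351 - 114534)*(-1/437845) = 425154/123437 - 199885*(-1/437845) = 425154/123437 + 39977/87569 = 42164951575/10809254653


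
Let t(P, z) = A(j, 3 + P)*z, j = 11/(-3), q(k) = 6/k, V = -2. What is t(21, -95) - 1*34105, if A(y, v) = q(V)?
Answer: -33820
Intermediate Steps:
j = -11/3 (j = 11*(-⅓) = -11/3 ≈ -3.6667)
A(y, v) = -3 (A(y, v) = 6/(-2) = 6*(-½) = -3)
t(P, z) = -3*z
t(21, -95) - 1*34105 = -3*(-95) - 1*34105 = 285 - 34105 = -33820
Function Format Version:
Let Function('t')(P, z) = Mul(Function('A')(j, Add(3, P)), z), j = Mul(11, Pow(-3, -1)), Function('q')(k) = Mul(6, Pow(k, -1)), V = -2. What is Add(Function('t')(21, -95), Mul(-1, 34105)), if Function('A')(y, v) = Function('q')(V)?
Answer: -33820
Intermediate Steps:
j = Rational(-11, 3) (j = Mul(11, Rational(-1, 3)) = Rational(-11, 3) ≈ -3.6667)
Function('A')(y, v) = -3 (Function('A')(y, v) = Mul(6, Pow(-2, -1)) = Mul(6, Rational(-1, 2)) = -3)
Function('t')(P, z) = Mul(-3, z)
Add(Function('t')(21, -95), Mul(-1, 34105)) = Add(Mul(-3, -95), Mul(-1, 34105)) = Add(285, -34105) = -33820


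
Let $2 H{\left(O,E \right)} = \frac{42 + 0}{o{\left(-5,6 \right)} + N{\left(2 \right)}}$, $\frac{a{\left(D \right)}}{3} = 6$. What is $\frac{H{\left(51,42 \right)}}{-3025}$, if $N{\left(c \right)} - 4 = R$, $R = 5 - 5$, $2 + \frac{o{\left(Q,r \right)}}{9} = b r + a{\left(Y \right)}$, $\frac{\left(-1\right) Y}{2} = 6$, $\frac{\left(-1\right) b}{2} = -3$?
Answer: $- \frac{21}{1427800} \approx -1.4708 \cdot 10^{-5}$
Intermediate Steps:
$b = 6$ ($b = \left(-2\right) \left(-3\right) = 6$)
$Y = -12$ ($Y = \left(-2\right) 6 = -12$)
$a{\left(D \right)} = 18$ ($a{\left(D \right)} = 3 \cdot 6 = 18$)
$o{\left(Q,r \right)} = 144 + 54 r$ ($o{\left(Q,r \right)} = -18 + 9 \left(6 r + 18\right) = -18 + 9 \left(18 + 6 r\right) = -18 + \left(162 + 54 r\right) = 144 + 54 r$)
$R = 0$
$N{\left(c \right)} = 4$ ($N{\left(c \right)} = 4 + 0 = 4$)
$H{\left(O,E \right)} = \frac{21}{472}$ ($H{\left(O,E \right)} = \frac{\left(42 + 0\right) \frac{1}{\left(144 + 54 \cdot 6\right) + 4}}{2} = \frac{42 \frac{1}{\left(144 + 324\right) + 4}}{2} = \frac{42 \frac{1}{468 + 4}}{2} = \frac{42 \cdot \frac{1}{472}}{2} = \frac{1}{2} \cdot \frac{21}{236} = \frac{21}{472}$)
$\frac{H{\left(51,42 \right)}}{-3025} = \frac{21}{472 \left(-3025\right)} = \frac{21}{472} \left(- \frac{1}{3025}\right) = - \frac{21}{1427800}$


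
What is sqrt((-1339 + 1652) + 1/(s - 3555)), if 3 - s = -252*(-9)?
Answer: sqrt(2650513845)/2910 ≈ 17.692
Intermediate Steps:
s = -2265 (s = 3 - (-252)*(-9) = 3 - 1*2268 = 3 - 2268 = -2265)
sqrt((-1339 + 1652) + 1/(s - 3555)) = sqrt((-1339 + 1652) + 1/(-2265 - 3555)) = sqrt(313 + 1/(-5820)) = sqrt(313 - 1/5820) = sqrt(1821659/5820) = sqrt(2650513845)/2910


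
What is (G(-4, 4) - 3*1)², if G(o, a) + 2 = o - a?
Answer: 169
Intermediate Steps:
G(o, a) = -2 + o - a (G(o, a) = -2 + (o - a) = -2 + o - a)
(G(-4, 4) - 3*1)² = ((-2 - 4 - 1*4) - 3*1)² = ((-2 - 4 - 4) - 3)² = (-10 - 3)² = (-13)² = 169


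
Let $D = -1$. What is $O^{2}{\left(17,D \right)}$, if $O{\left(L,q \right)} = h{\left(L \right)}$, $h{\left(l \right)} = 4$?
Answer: $16$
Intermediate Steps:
$O{\left(L,q \right)} = 4$
$O^{2}{\left(17,D \right)} = 4^{2} = 16$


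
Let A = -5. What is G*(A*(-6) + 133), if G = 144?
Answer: 23472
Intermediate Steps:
G*(A*(-6) + 133) = 144*(-5*(-6) + 133) = 144*(30 + 133) = 144*163 = 23472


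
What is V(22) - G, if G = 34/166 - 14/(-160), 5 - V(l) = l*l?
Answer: -3182501/6640 ≈ -479.29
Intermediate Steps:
V(l) = 5 - l² (V(l) = 5 - l*l = 5 - l²)
G = 1941/6640 (G = 34*(1/166) - 14*(-1/160) = 17/83 + 7/80 = 1941/6640 ≈ 0.29232)
V(22) - G = (5 - 1*22²) - 1*1941/6640 = (5 - 1*484) - 1941/6640 = (5 - 484) - 1941/6640 = -479 - 1941/6640 = -3182501/6640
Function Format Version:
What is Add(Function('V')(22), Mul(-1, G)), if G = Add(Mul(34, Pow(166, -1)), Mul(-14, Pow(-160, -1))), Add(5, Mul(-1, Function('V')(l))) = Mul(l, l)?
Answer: Rational(-3182501, 6640) ≈ -479.29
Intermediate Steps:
Function('V')(l) = Add(5, Mul(-1, Pow(l, 2))) (Function('V')(l) = Add(5, Mul(-1, Mul(l, l))) = Add(5, Mul(-1, Pow(l, 2))))
G = Rational(1941, 6640) (G = Add(Mul(34, Rational(1, 166)), Mul(-14, Rational(-1, 160))) = Add(Rational(17, 83), Rational(7, 80)) = Rational(1941, 6640) ≈ 0.29232)
Add(Function('V')(22), Mul(-1, G)) = Add(Add(5, Mul(-1, Pow(22, 2))), Mul(-1, Rational(1941, 6640))) = Add(Add(5, Mul(-1, 484)), Rational(-1941, 6640)) = Add(Add(5, -484), Rational(-1941, 6640)) = Add(-479, Rational(-1941, 6640)) = Rational(-3182501, 6640)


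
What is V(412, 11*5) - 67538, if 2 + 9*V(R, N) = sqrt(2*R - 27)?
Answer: -607844/9 + sqrt(797)/9 ≈ -67535.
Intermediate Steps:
V(R, N) = -2/9 + sqrt(-27 + 2*R)/9 (V(R, N) = -2/9 + sqrt(2*R - 27)/9 = -2/9 + sqrt(-27 + 2*R)/9)
V(412, 11*5) - 67538 = (-2/9 + sqrt(-27 + 2*412)/9) - 67538 = (-2/9 + sqrt(-27 + 824)/9) - 67538 = (-2/9 + sqrt(797)/9) - 67538 = -607844/9 + sqrt(797)/9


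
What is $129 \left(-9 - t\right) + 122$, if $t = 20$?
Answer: $-3619$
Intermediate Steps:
$129 \left(-9 - t\right) + 122 = 129 \left(-9 - 20\right) + 122 = 129 \left(-29\right) + 122 = -3741 + 122 = -3619$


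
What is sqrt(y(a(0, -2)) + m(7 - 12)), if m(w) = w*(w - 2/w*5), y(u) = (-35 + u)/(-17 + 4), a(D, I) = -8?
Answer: sqrt(3094)/13 ≈ 4.2787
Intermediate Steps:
y(u) = 35/13 - u/13 (y(u) = (-35 + u)/(-13) = (-35 + u)*(-1/13) = 35/13 - u/13)
m(w) = w*(w - 10/w)
sqrt(y(a(0, -2)) + m(7 - 12)) = sqrt((35/13 - 1/13*(-8)) + (-10 + (7 - 12)**2)) = sqrt((35/13 + 8/13) + (-10 + (-5)**2)) = sqrt(43/13 + (-10 + 25)) = sqrt(43/13 + 15) = sqrt(238/13) = sqrt(3094)/13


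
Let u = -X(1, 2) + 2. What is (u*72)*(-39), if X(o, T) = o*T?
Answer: 0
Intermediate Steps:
X(o, T) = T*o
u = 0 (u = -2 + 2 = 0)
(u*72)*(-39) = (0*72)*(-39) = 0*(-39) = 0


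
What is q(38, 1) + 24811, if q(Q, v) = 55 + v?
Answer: 24867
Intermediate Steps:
q(38, 1) + 24811 = (55 + 1) + 24811 = 56 + 24811 = 24867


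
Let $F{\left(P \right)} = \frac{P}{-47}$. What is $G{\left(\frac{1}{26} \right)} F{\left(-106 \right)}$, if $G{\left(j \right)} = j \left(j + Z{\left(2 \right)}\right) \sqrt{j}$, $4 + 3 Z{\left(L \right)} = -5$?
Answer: $- \frac{4081 \sqrt{26}}{413036} \approx -0.050381$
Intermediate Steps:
$Z{\left(L \right)} = -3$ ($Z{\left(L \right)} = - \frac{4}{3} + \frac{1}{3} \left(-5\right) = - \frac{4}{3} - \frac{5}{3} = -3$)
$F{\left(P \right)} = - \frac{P}{47}$ ($F{\left(P \right)} = P \left(- \frac{1}{47}\right) = - \frac{P}{47}$)
$G{\left(j \right)} = j^{\frac{3}{2}} \left(-3 + j\right)$ ($G{\left(j \right)} = j \left(j - 3\right) \sqrt{j} = j \left(-3 + j\right) \sqrt{j} = j^{\frac{3}{2}} \left(-3 + j\right)$)
$G{\left(\frac{1}{26} \right)} F{\left(-106 \right)} = \left(\frac{1}{26}\right)^{\frac{3}{2}} \left(-3 + \frac{1}{26}\right) \left(\left(- \frac{1}{47}\right) \left(-106\right)\right) = \frac{-3 + \frac{1}{26}}{26 \sqrt{26}} \cdot \frac{106}{47} = \frac{\sqrt{26}}{676} \left(- \frac{77}{26}\right) \frac{106}{47} = - \frac{77 \sqrt{26}}{17576} \cdot \frac{106}{47} = - \frac{4081 \sqrt{26}}{413036}$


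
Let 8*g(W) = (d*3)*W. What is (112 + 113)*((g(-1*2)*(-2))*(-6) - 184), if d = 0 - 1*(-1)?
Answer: -43425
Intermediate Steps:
d = 1 (d = 0 + 1 = 1)
g(W) = 3*W/8 (g(W) = ((1*3)*W)/8 = (3*W)/8 = 3*W/8)
(112 + 113)*((g(-1*2)*(-2))*(-6) - 184) = (112 + 113)*(((3*(-1*2)/8)*(-2))*(-6) - 184) = 225*((((3/8)*(-2))*(-2))*(-6) - 184) = 225*(-¾*(-2)*(-6) - 184) = 225*((3/2)*(-6) - 184) = 225*(-9 - 184) = 225*(-193) = -43425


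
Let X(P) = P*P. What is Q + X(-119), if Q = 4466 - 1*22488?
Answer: -3861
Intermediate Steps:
Q = -18022 (Q = 4466 - 22488 = -18022)
X(P) = P²
Q + X(-119) = -18022 + (-119)² = -18022 + 14161 = -3861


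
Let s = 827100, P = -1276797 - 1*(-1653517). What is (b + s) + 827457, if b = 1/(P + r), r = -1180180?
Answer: 1329370367219/803460 ≈ 1.6546e+6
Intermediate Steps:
P = 376720 (P = -1276797 + 1653517 = 376720)
b = -1/803460 (b = 1/(376720 - 1180180) = 1/(-803460) = -1/803460 ≈ -1.2446e-6)
(b + s) + 827457 = (-1/803460 + 827100) + 827457 = 664541765999/803460 + 827457 = 1329370367219/803460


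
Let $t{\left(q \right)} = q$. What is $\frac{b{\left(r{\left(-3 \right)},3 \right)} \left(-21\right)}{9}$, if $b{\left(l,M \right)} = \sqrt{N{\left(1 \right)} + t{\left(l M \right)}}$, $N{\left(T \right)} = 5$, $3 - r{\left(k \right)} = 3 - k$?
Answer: $- \frac{14 i}{3} \approx - 4.6667 i$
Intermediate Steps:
$r{\left(k \right)} = k$ ($r{\left(k \right)} = 3 - \left(3 - k\right) = 3 + \left(-3 + k\right) = k$)
$b{\left(l,M \right)} = \sqrt{5 + M l}$ ($b{\left(l,M \right)} = \sqrt{5 + l M} = \sqrt{5 + M l}$)
$\frac{b{\left(r{\left(-3 \right)},3 \right)} \left(-21\right)}{9} = \frac{\sqrt{5 + 3 \left(-3\right)} \left(-21\right)}{9} = \sqrt{5 - 9} \left(-21\right) \frac{1}{9} = \sqrt{-4} \left(-21\right) \frac{1}{9} = 2 i \left(-21\right) \frac{1}{9} = - 42 i \frac{1}{9} = - \frac{14 i}{3}$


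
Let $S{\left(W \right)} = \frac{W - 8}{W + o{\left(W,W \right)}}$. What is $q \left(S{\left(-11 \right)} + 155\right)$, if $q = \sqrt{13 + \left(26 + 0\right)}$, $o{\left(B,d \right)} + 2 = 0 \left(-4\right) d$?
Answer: $\frac{2034 \sqrt{39}}{13} \approx 977.1$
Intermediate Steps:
$o{\left(B,d \right)} = -2$ ($o{\left(B,d \right)} = -2 + 0 \left(-4\right) d = -2 + 0 d = -2 + 0 = -2$)
$S{\left(W \right)} = \frac{-8 + W}{-2 + W}$ ($S{\left(W \right)} = \frac{W - 8}{W - 2} = \frac{-8 + W}{-2 + W}$)
$q = \sqrt{39}$ ($q = \sqrt{13 + 26} = \sqrt{39} \approx 6.245$)
$q \left(S{\left(-11 \right)} + 155\right) = \sqrt{39} \left(\frac{-8 - 11}{-2 - 11} + 155\right) = \sqrt{39} \left(\frac{1}{-13} \left(-19\right) + 155\right) = \sqrt{39} \left(\left(- \frac{1}{13}\right) \left(-19\right) + 155\right) = \sqrt{39} \left(\frac{19}{13} + 155\right) = \sqrt{39} \cdot \frac{2034}{13} = \frac{2034 \sqrt{39}}{13}$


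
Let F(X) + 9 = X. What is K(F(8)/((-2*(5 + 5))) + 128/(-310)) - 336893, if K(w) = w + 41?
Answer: -41769693/124 ≈ -3.3685e+5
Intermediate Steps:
F(X) = -9 + X
K(w) = 41 + w
K(F(8)/((-2*(5 + 5))) + 128/(-310)) - 336893 = (41 + ((-9 + 8)/((-2*(5 + 5))) + 128/(-310))) - 336893 = (41 + (-1/((-2*10)) + 128*(-1/310))) - 336893 = (41 + (-1/(-20) - 64/155)) - 336893 = (41 + (-1*(-1/20) - 64/155)) - 336893 = (41 + (1/20 - 64/155)) - 336893 = (41 - 45/124) - 336893 = 5039/124 - 336893 = -41769693/124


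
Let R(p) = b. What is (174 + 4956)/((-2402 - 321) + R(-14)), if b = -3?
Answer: -2565/1363 ≈ -1.8819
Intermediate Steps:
R(p) = -3
(174 + 4956)/((-2402 - 321) + R(-14)) = (174 + 4956)/((-2402 - 321) - 3) = 5130/(-2723 - 3) = 5130/(-2726) = 5130*(-1/2726) = -2565/1363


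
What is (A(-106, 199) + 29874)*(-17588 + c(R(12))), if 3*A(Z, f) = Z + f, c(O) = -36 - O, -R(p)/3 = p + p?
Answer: -524892560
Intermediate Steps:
R(p) = -6*p (R(p) = -3*(p + p) = -6*p)
A(Z, f) = Z/3 + f/3 (A(Z, f) = (Z + f)/3 = Z/3 + f/3)
(A(-106, 199) + 29874)*(-17588 + c(R(12))) = (((⅓)*(-106) + (⅓)*199) + 29874)*(-17588 + (-36 - (-6)*12)) = ((-106/3 + 199/3) + 29874)*(-17588 + (-36 - 1*(-72))) = (31 + 29874)*(-17588 + (-36 + 72)) = 29905*(-17588 + 36) = 29905*(-17552) = -524892560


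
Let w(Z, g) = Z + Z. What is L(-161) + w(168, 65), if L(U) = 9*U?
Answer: -1113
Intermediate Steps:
w(Z, g) = 2*Z
L(-161) + w(168, 65) = 9*(-161) + 2*168 = -1449 + 336 = -1113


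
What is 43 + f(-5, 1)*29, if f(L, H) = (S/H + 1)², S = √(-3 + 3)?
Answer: 72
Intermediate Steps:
S = 0 (S = √0 = 0)
f(L, H) = 1 (f(L, H) = (0/H + 1)² = (0 + 1)² = 1² = 1)
43 + f(-5, 1)*29 = 43 + 1*29 = 43 + 29 = 72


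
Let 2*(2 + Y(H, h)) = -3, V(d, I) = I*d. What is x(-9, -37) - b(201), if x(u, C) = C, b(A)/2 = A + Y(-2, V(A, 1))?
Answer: -432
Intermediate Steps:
Y(H, h) = -7/2 (Y(H, h) = -2 + (½)*(-3) = -2 - 3/2 = -7/2)
b(A) = -7 + 2*A (b(A) = 2*(A - 7/2) = 2*(-7/2 + A) = -7 + 2*A)
x(-9, -37) - b(201) = -37 - (-7 + 2*201) = -37 - (-7 + 402) = -37 - 1*395 = -37 - 395 = -432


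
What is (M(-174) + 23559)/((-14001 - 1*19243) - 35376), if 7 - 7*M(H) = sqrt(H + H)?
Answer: -1178/3431 + I*sqrt(87)/240170 ≈ -0.34334 + 3.8837e-5*I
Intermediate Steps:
M(H) = 1 - sqrt(2)*sqrt(H)/7 (M(H) = 1 - sqrt(H + H)/7 = 1 - sqrt(2)*sqrt(H)/7)
(M(-174) + 23559)/((-14001 - 1*19243) - 35376) = ((1 - sqrt(2)*sqrt(-174)/7) + 23559)/((-14001 - 1*19243) - 35376) = ((1 - sqrt(2)*I*sqrt(174)/7) + 23559)/((-14001 - 19243) - 35376) = ((1 - 2*I*sqrt(87)/7) + 23559)/(-33244 - 35376) = (23560 - 2*I*sqrt(87)/7)/(-68620) = (23560 - 2*I*sqrt(87)/7)*(-1/68620) = -1178/3431 + I*sqrt(87)/240170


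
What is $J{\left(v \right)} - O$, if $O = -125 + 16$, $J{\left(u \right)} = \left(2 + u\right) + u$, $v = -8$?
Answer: $95$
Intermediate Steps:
$J{\left(u \right)} = 2 + 2 u$
$O = -109$
$J{\left(v \right)} - O = \left(2 + 2 \left(-8\right)\right) - -109 = \left(2 - 16\right) + 109 = -14 + 109 = 95$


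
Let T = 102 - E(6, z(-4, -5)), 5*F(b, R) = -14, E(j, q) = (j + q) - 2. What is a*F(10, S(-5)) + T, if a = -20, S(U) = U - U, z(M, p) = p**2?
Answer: 129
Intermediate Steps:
E(j, q) = -2 + j + q
S(U) = 0
F(b, R) = -14/5 (F(b, R) = (1/5)*(-14) = -14/5)
T = 73 (T = 102 - (-2 + 6 + (-5)**2) = 102 - (-2 + 6 + 25) = 102 - 1*29 = 102 - 29 = 73)
a*F(10, S(-5)) + T = -20*(-14/5) + 73 = 56 + 73 = 129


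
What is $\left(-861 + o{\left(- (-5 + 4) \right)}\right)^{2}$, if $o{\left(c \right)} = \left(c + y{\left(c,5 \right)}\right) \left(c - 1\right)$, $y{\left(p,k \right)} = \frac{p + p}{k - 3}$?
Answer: $741321$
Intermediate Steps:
$y{\left(p,k \right)} = \frac{2 p}{-3 + k}$
$o{\left(c \right)} = 2 c \left(-1 + c\right)$ ($o{\left(c \right)} = \left(c + \frac{2 c}{-3 + 5}\right) \left(c - 1\right) = \left(c + \frac{2 c}{2}\right) \left(-1 + c\right) = \left(c + 2 c \frac{1}{2}\right) \left(-1 + c\right) = \left(c + c\right) \left(-1 + c\right) = 2 c \left(-1 + c\right)$)
$\left(-861 + o{\left(- (-5 + 4) \right)}\right)^{2} = \left(-861 + 2 \left(- (-5 + 4)\right) \left(-1 - \left(-5 + 4\right)\right)\right)^{2} = \left(-861 + 2 \left(\left(-1\right) \left(-1\right)\right) \left(-1 - -1\right)\right)^{2} = \left(-861 + 2 \cdot 1 \left(-1 + 1\right)\right)^{2} = \left(-861 + 2 \cdot 1 \cdot 0\right)^{2} = \left(-861 + 0\right)^{2} = \left(-861\right)^{2} = 741321$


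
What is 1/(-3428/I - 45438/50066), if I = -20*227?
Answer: -28412455/4332784 ≈ -6.5575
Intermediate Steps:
I = -4540
1/(-3428/I - 45438/50066) = 1/(-3428/(-4540) - 45438/50066) = 1/(-3428*(-1/4540) - 45438*1/50066) = 1/(857/1135 - 22719/25033) = 1/(-4332784/28412455) = -28412455/4332784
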